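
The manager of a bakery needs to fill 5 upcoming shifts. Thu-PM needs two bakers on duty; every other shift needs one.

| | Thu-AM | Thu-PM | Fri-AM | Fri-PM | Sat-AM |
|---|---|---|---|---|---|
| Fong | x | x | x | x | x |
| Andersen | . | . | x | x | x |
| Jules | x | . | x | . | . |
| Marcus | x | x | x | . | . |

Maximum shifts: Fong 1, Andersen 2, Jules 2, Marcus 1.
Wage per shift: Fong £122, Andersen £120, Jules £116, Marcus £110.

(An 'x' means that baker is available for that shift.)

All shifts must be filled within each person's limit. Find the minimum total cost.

Thu-PM can only be covered by Fong and Marcus, so that assignment is forced.
Picking the cheapest available baker for each shift independently would cost £692, but that ignores the shift limits.
An optimal schedule: Thu-AM→Jules, Thu-PM→Fong+Marcus, Fri-AM→Jules, Fri-PM→Andersen, Sat-AM→Andersen.
Total: 116 + 122 + 110 + 116 + 120 + 120 = £704.

£704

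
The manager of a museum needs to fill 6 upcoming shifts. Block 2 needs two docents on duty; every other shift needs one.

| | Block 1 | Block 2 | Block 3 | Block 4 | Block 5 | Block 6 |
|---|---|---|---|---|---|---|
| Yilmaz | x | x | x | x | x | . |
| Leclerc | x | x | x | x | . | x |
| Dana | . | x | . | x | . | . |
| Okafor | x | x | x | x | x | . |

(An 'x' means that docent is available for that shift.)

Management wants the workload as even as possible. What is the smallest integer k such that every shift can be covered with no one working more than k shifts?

With 4 docents and 7 worker-slots to fill, someone must work at least ⌈7/4⌉ = 2 shifts, so k ≥ 2.
k = 2 works: Block 1→Yilmaz, Block 2→Dana+Okafor, Block 3→Leclerc, Block 4→Dana, Block 5→Yilmaz, Block 6→Leclerc.
Loads: Yilmaz 2, Leclerc 2, Dana 2, Okafor 1 — all ≤ 2.

2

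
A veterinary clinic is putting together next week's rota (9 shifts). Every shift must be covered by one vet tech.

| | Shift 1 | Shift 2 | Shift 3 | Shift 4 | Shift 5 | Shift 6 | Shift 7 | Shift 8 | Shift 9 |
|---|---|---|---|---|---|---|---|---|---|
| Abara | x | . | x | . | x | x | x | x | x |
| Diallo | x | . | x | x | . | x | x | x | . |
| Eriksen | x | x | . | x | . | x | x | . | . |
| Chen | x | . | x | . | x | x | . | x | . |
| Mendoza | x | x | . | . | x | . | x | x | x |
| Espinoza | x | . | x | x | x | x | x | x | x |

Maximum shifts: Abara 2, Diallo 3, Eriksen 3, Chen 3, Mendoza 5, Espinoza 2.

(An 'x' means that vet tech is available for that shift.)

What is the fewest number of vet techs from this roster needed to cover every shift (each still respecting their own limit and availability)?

9 slots to fill and no one can take more than 5, so at least ⌈9/5⌉ = 2 vet techs are needed.
Any 2 vet techs together have capacity at most 5+3 = 8 < 9 slots, so 2 can never suffice.
Abara, Diallo, and Mendoza alone can cover everything: Shift 1→Diallo, Shift 2→Mendoza, Shift 3→Abara, Shift 4→Diallo, Shift 5→Abara, Shift 6→Diallo, Shift 7→Mendoza, Shift 8→Mendoza, Shift 9→Mendoza.

3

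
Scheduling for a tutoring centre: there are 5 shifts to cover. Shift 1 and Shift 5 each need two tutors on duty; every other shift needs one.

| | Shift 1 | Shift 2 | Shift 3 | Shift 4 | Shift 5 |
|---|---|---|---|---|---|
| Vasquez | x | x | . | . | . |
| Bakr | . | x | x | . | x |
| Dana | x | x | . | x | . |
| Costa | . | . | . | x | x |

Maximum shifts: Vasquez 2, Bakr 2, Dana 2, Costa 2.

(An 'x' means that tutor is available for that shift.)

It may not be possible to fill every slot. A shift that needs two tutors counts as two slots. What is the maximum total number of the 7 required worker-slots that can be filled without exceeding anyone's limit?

Total capacity across all tutors is 2+2+2+2 = 8, and 7 slots are needed, so at most 7 can be filled.
An assignment achieving 7: Shift 1→Vasquez+Dana, Shift 2→Vasquez, Shift 3→Bakr, Shift 4→Dana, Shift 5→Bakr+Costa.
Loads: Vasquez 2/2, Bakr 2/2, Dana 2/2, Costa 1/2.

7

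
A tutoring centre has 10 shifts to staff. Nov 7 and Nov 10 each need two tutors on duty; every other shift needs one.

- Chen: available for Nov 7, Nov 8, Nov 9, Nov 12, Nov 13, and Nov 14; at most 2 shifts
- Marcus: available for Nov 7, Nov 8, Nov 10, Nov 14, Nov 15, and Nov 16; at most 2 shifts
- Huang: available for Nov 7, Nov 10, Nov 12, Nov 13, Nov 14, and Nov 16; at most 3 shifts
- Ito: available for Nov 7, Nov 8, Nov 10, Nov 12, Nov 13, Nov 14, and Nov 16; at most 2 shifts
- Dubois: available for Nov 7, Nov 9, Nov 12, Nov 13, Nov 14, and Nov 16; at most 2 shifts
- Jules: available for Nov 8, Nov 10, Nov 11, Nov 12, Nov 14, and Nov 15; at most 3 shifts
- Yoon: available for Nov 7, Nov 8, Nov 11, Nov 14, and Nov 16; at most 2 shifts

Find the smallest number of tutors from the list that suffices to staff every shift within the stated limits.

5

12 slots to fill and no one can take more than 3, so at least ⌈12/3⌉ = 4 tutors are needed.
Any 4 tutors together have capacity at most 3+3+2+2 = 10 < 12 slots, so 4 can never suffice.
Chen, Marcus, Huang, Ito, and Jules alone can cover everything: Nov 7→Huang+Ito, Nov 8→Ito, Nov 9→Chen, Nov 10→Huang+Jules, Nov 11→Jules, Nov 12→Huang, Nov 13→Chen, Nov 14→Jules, Nov 15→Marcus, Nov 16→Marcus.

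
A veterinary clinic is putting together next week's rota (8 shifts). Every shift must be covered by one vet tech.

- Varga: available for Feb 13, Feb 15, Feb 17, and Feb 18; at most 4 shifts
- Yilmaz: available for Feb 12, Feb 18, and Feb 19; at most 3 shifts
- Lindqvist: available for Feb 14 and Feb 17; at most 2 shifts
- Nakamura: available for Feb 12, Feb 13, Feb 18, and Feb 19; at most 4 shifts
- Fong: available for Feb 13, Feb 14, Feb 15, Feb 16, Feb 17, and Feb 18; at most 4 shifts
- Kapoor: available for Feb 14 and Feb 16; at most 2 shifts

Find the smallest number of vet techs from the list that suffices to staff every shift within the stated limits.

8 slots to fill and no one can take more than 4, so at least ⌈8/4⌉ = 2 vet techs are needed.
Nakamura and Fong alone can cover everything: Feb 12→Nakamura, Feb 13→Nakamura, Feb 14→Fong, Feb 15→Fong, Feb 16→Fong, Feb 17→Fong, Feb 18→Nakamura, Feb 19→Nakamura.

2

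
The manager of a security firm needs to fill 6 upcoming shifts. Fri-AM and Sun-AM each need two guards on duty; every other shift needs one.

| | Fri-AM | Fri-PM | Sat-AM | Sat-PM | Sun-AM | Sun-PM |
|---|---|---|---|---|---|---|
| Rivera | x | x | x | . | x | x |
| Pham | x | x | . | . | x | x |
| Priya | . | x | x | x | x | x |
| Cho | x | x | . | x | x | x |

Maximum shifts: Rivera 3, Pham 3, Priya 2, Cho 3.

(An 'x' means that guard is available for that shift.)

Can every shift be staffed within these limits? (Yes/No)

Yes

One valid schedule: Fri-AM→Rivera+Pham, Fri-PM→Rivera, Sat-AM→Rivera, Sat-PM→Priya, Sun-AM→Pham+Priya, Sun-PM→Pham.
Loads: Rivera 3/3, Pham 3/3, Priya 2/2, Cho 0/3 — all within limits.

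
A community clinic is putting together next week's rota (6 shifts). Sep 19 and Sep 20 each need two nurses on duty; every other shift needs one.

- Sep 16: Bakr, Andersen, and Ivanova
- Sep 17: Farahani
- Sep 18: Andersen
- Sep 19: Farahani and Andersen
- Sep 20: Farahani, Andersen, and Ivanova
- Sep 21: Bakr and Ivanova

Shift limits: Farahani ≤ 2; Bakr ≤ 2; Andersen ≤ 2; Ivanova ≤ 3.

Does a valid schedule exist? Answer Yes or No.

No

Total capacity is 9 and 8 slots are needed, so capacity alone doesn't rule it out.
Shifts {Sep 17, Sep 18, Sep 19, Sep 20} need 6 worker-slots in total, but the nurses available for any of those shifts (Farahani, Andersen, and Ivanova) can supply at most 5 among them. So no valid schedule exists.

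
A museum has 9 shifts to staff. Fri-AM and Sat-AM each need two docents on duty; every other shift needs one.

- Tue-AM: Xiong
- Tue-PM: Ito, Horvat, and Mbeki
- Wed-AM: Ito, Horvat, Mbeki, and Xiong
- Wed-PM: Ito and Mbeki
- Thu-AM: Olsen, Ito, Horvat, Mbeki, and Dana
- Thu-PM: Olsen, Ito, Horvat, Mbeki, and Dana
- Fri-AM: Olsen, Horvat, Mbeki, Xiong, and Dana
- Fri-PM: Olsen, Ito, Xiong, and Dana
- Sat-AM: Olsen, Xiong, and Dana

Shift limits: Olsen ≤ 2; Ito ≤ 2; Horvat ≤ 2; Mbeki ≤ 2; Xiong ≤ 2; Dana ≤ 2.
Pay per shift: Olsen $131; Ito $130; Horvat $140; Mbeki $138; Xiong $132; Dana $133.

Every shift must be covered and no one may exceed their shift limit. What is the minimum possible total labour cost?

Tue-AM can only be covered by Xiong, so that assignment is forced.
Picking the cheapest available docent for each shift independently would cost $1438, but that ignores the shift limits.
An optimal schedule: Tue-AM→Xiong, Tue-PM→Ito, Wed-AM→Mbeki, Wed-PM→Ito, Thu-AM→Dana, Thu-PM→Dana, Fri-AM→Mbeki+Horvat, Fri-PM→Olsen, Sat-AM→Olsen+Xiong.
Total: 132 + 130 + 138 + 130 + 133 + 133 + 138 + 140 + 131 + 131 + 132 = $1468.

$1468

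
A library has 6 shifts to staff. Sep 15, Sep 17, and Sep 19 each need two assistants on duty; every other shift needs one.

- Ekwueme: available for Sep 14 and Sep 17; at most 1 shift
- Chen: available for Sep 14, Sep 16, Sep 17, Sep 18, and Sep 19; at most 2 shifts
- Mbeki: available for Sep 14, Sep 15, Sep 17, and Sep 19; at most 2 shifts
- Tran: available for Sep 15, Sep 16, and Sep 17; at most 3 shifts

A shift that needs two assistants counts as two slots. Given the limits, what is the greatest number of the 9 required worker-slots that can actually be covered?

Total capacity across all assistants is 1+2+2+3 = 8, and 9 slots are needed, so at most 8 can be filled.
An assignment achieving 8: Sep 14→Ekwueme, Sep 15→Mbeki+Tran, Sep 16→Tran, Sep 17→Tran, Sep 18→Chen, Sep 19→Chen+Mbeki.
Loads: Ekwueme 1/1, Chen 2/2, Mbeki 2/2, Tran 3/3.

8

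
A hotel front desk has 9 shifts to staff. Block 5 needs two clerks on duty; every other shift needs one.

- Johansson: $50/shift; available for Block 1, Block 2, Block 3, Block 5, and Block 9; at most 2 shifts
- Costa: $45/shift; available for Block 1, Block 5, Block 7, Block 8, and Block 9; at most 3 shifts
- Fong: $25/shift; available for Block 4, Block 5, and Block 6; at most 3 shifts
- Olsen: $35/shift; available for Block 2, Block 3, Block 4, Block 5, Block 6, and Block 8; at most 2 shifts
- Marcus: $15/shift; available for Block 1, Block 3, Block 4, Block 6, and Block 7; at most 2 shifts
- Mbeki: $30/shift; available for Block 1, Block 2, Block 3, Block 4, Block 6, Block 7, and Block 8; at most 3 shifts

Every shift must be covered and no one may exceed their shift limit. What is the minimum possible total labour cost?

$275

Picking the cheapest available clerk for each shift independently would cost $240, but that ignores the shift limits.
An optimal schedule: Block 1→Marcus, Block 2→Mbeki, Block 3→Mbeki, Block 4→Fong, Block 5→Fong+Olsen, Block 6→Fong, Block 7→Marcus, Block 8→Mbeki, Block 9→Costa.
Total: 15 + 30 + 30 + 25 + 25 + 35 + 25 + 15 + 30 + 45 = $275.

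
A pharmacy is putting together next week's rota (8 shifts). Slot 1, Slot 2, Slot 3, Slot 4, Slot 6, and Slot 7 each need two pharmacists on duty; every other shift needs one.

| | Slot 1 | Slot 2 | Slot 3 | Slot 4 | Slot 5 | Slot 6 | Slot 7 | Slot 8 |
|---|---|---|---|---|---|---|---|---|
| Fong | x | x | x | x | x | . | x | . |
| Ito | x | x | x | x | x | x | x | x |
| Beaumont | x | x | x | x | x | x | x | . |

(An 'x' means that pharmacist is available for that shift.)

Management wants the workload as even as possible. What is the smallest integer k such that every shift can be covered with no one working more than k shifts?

5

With 3 pharmacists and 14 worker-slots to fill, someone must work at least ⌈14/3⌉ = 5 shifts, so k ≥ 5.
k = 5 works: Slot 1→Fong+Ito, Slot 2→Fong+Ito, Slot 3→Fong+Ito, Slot 4→Fong+Beaumont, Slot 5→Beaumont, Slot 6→Ito+Beaumont, Slot 7→Fong+Beaumont, Slot 8→Ito.
Loads: Fong 5, Ito 5, Beaumont 4 — all ≤ 5.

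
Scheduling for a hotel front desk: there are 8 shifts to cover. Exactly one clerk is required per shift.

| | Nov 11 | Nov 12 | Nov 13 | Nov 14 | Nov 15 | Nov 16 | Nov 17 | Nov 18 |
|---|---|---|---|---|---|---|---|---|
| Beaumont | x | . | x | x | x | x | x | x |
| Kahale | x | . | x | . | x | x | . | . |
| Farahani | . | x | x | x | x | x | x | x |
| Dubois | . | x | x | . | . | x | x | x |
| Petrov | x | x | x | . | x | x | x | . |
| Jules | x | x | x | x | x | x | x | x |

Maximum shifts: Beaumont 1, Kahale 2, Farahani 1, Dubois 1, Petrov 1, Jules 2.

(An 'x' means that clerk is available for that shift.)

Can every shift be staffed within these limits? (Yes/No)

Yes

One valid schedule: Nov 11→Kahale, Nov 12→Farahani, Nov 13→Jules, Nov 14→Beaumont, Nov 15→Kahale, Nov 16→Jules, Nov 17→Petrov, Nov 18→Dubois.
Loads: Beaumont 1/1, Kahale 2/2, Farahani 1/1, Dubois 1/1, Petrov 1/1, Jules 2/2 — all within limits.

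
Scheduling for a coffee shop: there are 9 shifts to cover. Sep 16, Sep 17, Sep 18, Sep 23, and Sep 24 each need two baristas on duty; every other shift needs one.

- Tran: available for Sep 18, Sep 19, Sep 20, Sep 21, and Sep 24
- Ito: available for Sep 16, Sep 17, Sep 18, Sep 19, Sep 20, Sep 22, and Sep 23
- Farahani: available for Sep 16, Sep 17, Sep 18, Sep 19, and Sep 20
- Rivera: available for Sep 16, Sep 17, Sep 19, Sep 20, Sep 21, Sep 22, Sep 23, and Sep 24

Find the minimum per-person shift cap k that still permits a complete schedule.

4

With 4 baristas and 14 worker-slots to fill, someone must work at least ⌈14/4⌉ = 4 shifts, so k ≥ 4.
k = 4 works: Sep 16→Ito+Farahani, Sep 17→Ito+Farahani, Sep 18→Tran+Farahani, Sep 19→Tran, Sep 20→Farahani, Sep 21→Tran, Sep 22→Ito, Sep 23→Ito+Rivera, Sep 24→Tran+Rivera.
Loads: Tran 4, Ito 4, Farahani 4, Rivera 2 — all ≤ 4.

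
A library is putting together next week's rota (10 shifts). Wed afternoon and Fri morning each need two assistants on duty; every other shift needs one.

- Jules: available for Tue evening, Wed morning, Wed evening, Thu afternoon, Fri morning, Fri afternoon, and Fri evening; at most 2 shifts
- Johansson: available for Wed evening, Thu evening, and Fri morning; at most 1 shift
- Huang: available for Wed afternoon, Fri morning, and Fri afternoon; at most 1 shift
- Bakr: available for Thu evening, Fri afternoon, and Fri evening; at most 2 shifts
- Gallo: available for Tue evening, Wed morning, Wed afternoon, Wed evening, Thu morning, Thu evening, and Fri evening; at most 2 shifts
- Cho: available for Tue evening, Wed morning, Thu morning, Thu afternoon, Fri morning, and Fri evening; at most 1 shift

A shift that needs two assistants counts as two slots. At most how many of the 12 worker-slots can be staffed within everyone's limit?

Total capacity across all assistants is 2+1+1+2+2+1 = 9, and 12 slots are needed, so at most 9 can be filled.
An assignment achieving 9: Tue evening→Jules, Wed morning→Cho, Wed afternoon→Huang+Gallo, Wed evening→Johansson, Thu morning→Gallo, Thu afternoon→Jules, Thu evening→Bakr, Fri afternoon→Bakr.
Loads: Jules 2/2, Johansson 1/1, Huang 1/1, Bakr 2/2, Gallo 2/2, Cho 1/1.

9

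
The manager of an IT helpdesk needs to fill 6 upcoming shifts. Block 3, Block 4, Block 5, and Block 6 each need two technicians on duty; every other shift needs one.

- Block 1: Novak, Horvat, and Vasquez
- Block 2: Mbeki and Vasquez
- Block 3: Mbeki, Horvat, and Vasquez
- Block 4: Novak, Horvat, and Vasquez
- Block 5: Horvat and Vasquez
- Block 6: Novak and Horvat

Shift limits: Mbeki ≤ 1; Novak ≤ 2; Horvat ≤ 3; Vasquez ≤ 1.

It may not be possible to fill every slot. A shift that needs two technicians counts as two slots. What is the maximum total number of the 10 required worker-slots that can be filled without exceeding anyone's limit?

Total capacity across all technicians is 1+2+3+1 = 7, and 10 slots are needed, so at most 7 can be filled.
An assignment achieving 7: Block 1→Novak, Block 2→Mbeki, Block 3→Horvat, Block 5→Horvat+Vasquez, Block 6→Novak+Horvat.
Loads: Mbeki 1/1, Novak 2/2, Horvat 3/3, Vasquez 1/1.

7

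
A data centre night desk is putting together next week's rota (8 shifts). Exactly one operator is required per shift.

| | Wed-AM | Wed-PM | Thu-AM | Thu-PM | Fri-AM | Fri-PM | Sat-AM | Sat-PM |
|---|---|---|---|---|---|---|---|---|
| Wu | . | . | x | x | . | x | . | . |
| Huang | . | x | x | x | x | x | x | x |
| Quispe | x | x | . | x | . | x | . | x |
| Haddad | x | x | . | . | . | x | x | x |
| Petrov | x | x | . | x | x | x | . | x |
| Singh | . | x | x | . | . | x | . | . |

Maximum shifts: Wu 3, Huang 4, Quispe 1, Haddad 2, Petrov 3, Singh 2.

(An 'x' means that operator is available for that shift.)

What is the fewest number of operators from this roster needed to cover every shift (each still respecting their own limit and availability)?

3

8 slots to fill and no one can take more than 4, so at least ⌈8/4⌉ = 2 operators are needed.
Any 2 operators together have capacity at most 4+3 = 7 < 8 slots, so 2 can never suffice.
Wu, Huang, and Quispe alone can cover everything: Wed-AM→Quispe, Wed-PM→Huang, Thu-AM→Wu, Thu-PM→Wu, Fri-AM→Huang, Fri-PM→Wu, Sat-AM→Huang, Sat-PM→Huang.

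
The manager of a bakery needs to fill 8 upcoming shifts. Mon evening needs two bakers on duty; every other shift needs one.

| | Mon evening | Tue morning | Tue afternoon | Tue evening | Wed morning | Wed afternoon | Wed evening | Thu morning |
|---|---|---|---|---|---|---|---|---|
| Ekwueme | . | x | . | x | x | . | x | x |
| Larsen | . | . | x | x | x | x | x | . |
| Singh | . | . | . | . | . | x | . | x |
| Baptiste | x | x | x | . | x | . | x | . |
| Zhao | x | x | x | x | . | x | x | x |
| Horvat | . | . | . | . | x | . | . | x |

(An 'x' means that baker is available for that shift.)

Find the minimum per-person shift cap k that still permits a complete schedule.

With 6 bakers and 9 worker-slots to fill, someone must work at least ⌈9/6⌉ = 2 shifts, so k ≥ 2.
k = 2 works: Mon evening→Baptiste+Zhao, Tue morning→Ekwueme, Tue afternoon→Larsen, Tue evening→Ekwueme, Wed morning→Baptiste, Wed afternoon→Larsen, Wed evening→Zhao, Thu morning→Singh.
Loads: Ekwueme 2, Larsen 2, Singh 1, Baptiste 2, Zhao 2, Horvat 0 — all ≤ 2.

2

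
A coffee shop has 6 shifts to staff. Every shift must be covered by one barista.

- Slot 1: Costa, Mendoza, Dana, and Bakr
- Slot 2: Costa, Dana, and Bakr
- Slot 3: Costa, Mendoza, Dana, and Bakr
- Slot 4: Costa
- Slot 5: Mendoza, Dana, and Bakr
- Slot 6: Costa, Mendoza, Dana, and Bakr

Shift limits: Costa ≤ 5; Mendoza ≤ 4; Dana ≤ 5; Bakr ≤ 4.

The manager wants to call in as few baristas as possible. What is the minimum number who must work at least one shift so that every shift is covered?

2

6 slots to fill and no one can take more than 5, so at least ⌈6/5⌉ = 2 baristas are needed.
Costa and Mendoza alone can cover everything: Slot 1→Costa, Slot 2→Costa, Slot 3→Costa, Slot 4→Costa, Slot 5→Mendoza, Slot 6→Costa.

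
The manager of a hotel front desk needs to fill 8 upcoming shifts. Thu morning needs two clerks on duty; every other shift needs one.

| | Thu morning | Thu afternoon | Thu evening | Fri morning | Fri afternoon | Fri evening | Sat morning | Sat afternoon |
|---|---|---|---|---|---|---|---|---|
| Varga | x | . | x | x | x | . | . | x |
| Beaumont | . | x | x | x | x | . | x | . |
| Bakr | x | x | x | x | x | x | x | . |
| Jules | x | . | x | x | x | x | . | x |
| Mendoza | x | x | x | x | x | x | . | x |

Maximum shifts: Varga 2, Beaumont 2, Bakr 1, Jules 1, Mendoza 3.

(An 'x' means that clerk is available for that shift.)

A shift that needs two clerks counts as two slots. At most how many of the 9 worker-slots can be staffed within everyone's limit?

9

Total capacity across all clerks is 2+2+1+1+3 = 9, and 9 slots are needed, so at most 9 can be filled.
An assignment achieving 9: Thu morning→Varga+Jules, Thu afternoon→Beaumont, Thu evening→Mendoza, Fri morning→Mendoza, Fri afternoon→Mendoza, Fri evening→Bakr, Sat morning→Beaumont, Sat afternoon→Varga.
Loads: Varga 2/2, Beaumont 2/2, Bakr 1/1, Jules 1/1, Mendoza 3/3.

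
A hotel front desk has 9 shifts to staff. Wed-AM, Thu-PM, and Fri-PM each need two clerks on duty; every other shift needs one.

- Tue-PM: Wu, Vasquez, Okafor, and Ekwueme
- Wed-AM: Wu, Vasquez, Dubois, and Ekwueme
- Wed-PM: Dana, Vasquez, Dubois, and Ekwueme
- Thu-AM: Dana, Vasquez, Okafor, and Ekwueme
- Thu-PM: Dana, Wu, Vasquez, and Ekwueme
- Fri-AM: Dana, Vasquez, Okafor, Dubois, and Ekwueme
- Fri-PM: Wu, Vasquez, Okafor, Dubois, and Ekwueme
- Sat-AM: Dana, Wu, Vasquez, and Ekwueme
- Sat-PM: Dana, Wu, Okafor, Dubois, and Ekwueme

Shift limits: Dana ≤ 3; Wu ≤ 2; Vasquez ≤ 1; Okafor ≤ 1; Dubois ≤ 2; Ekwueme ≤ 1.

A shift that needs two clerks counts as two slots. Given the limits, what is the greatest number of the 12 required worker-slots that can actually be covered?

10

Total capacity across all clerks is 3+2+1+1+2+1 = 10, and 12 slots are needed, so at most 10 can be filled.
An assignment achieving 10: Tue-PM→Wu, Wed-AM→Wu+Vasquez, Wed-PM→Dana, Thu-AM→Dana, Thu-PM→Dana+Ekwueme, Fri-AM→Okafor, Fri-PM→Dubois, Sat-PM→Dubois.
Loads: Dana 3/3, Wu 2/2, Vasquez 1/1, Okafor 1/1, Dubois 2/2, Ekwueme 1/1.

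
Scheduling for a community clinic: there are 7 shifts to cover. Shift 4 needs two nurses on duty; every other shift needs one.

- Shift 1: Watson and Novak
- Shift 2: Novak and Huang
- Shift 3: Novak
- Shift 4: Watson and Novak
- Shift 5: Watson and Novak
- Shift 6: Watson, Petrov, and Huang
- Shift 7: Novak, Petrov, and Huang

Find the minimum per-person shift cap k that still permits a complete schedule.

3

With 4 nurses and 8 worker-slots to fill, someone must work at least ⌈8/4⌉ = 2 shifts, so k ≥ 2.
k = 2 fails: Shifts {Shift 1, Shift 3, Shift 4, Shift 5} need 5 worker-slots in total, but the nurses available for any of those shifts (Watson and Novak) can supply at most 4 among them. So no valid schedule exists.
k = 3 works: Shift 1→Watson, Shift 2→Novak, Shift 3→Novak, Shift 4→Watson+Novak, Shift 5→Watson, Shift 6→Petrov, Shift 7→Petrov.
Loads: Watson 3, Novak 3, Petrov 2, Huang 0 — all ≤ 3.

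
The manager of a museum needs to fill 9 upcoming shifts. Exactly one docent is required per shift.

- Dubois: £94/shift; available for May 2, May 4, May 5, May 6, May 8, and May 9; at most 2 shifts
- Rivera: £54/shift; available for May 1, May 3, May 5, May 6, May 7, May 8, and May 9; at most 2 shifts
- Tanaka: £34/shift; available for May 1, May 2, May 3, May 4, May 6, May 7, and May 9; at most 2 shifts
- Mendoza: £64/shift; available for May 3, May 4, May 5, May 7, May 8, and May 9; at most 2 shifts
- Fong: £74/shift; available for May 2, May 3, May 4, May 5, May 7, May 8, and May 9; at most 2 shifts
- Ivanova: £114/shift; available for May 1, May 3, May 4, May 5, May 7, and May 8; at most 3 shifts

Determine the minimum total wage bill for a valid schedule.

Picking the cheapest available docent for each shift independently would cost £346, but that ignores the shift limits.
An optimal schedule: May 1→Tanaka, May 2→Tanaka, May 3→Rivera, May 4→Mendoza, May 5→Mendoza, May 6→Rivera, May 7→Fong, May 8→Fong, May 9→Dubois.
Total: 34 + 34 + 54 + 64 + 64 + 54 + 74 + 74 + 94 = £546.

£546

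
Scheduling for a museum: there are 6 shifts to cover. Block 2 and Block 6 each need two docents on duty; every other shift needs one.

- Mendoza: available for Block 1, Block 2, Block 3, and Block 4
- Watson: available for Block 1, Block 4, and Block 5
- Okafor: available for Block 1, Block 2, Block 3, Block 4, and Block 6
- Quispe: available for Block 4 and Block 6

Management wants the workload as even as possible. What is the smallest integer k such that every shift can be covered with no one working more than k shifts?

With 4 docents and 8 worker-slots to fill, someone must work at least ⌈8/4⌉ = 2 shifts, so k ≥ 2.
k = 2 works: Block 1→Watson, Block 2→Mendoza+Okafor, Block 3→Mendoza, Block 4→Quispe, Block 5→Watson, Block 6→Okafor+Quispe.
Loads: Mendoza 2, Watson 2, Okafor 2, Quispe 2 — all ≤ 2.

2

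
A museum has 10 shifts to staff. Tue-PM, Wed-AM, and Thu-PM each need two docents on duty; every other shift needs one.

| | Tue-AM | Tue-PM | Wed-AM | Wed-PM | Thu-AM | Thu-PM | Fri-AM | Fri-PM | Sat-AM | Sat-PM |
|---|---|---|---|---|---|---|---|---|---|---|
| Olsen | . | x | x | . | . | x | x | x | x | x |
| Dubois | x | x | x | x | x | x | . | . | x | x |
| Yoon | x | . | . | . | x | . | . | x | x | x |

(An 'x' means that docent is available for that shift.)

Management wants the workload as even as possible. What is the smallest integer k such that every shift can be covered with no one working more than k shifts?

With 3 docents and 13 worker-slots to fill, someone must work at least ⌈13/3⌉ = 5 shifts, so k ≥ 5.
k = 5 works: Tue-AM→Dubois, Tue-PM→Olsen+Dubois, Wed-AM→Olsen+Dubois, Wed-PM→Dubois, Thu-AM→Yoon, Thu-PM→Olsen+Dubois, Fri-AM→Olsen, Fri-PM→Olsen, Sat-AM→Yoon, Sat-PM→Yoon.
Loads: Olsen 5, Dubois 5, Yoon 3 — all ≤ 5.

5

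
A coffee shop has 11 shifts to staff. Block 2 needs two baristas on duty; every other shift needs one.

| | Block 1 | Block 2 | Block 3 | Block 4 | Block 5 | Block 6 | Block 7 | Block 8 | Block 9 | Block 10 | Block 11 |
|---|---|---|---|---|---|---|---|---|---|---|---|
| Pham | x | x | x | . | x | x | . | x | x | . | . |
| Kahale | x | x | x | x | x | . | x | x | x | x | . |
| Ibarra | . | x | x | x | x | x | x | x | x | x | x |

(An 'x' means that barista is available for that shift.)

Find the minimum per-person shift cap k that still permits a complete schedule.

4

With 3 baristas and 12 worker-slots to fill, someone must work at least ⌈12/3⌉ = 4 shifts, so k ≥ 4.
k = 4 works: Block 1→Pham, Block 2→Pham+Kahale, Block 3→Pham, Block 4→Kahale, Block 5→Ibarra, Block 6→Pham, Block 7→Kahale, Block 8→Ibarra, Block 9→Ibarra, Block 10→Kahale, Block 11→Ibarra.
Loads: Pham 4, Kahale 4, Ibarra 4 — all ≤ 4.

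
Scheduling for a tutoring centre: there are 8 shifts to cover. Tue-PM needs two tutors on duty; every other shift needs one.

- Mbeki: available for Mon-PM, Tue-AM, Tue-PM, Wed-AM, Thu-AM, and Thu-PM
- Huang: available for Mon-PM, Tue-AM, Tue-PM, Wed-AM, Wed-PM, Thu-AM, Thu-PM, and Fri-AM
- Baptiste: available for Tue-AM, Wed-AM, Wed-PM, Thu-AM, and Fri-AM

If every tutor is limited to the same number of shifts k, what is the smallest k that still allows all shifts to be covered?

With 3 tutors and 9 worker-slots to fill, someone must work at least ⌈9/3⌉ = 3 shifts, so k ≥ 3.
k = 3 works: Mon-PM→Mbeki, Tue-AM→Baptiste, Tue-PM→Mbeki+Huang, Wed-AM→Baptiste, Wed-PM→Huang, Thu-AM→Baptiste, Thu-PM→Mbeki, Fri-AM→Huang.
Loads: Mbeki 3, Huang 3, Baptiste 3 — all ≤ 3.

3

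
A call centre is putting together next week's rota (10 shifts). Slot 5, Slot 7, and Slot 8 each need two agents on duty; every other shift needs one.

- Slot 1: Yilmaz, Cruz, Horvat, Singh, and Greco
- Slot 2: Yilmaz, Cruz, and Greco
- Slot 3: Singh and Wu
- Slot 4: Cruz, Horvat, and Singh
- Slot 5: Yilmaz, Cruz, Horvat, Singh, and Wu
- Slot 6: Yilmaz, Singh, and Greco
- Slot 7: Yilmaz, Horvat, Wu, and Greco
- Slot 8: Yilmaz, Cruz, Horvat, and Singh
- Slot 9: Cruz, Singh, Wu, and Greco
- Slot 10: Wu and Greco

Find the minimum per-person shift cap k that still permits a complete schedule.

With 6 agents and 13 worker-slots to fill, someone must work at least ⌈13/6⌉ = 3 shifts, so k ≥ 3.
k = 3 works: Slot 1→Yilmaz, Slot 2→Yilmaz, Slot 3→Singh, Slot 4→Cruz, Slot 5→Horvat+Singh, Slot 6→Yilmaz, Slot 7→Horvat+Wu, Slot 8→Cruz+Horvat, Slot 9→Cruz, Slot 10→Wu.
Loads: Yilmaz 3, Cruz 3, Horvat 3, Singh 2, Wu 2, Greco 0 — all ≤ 3.

3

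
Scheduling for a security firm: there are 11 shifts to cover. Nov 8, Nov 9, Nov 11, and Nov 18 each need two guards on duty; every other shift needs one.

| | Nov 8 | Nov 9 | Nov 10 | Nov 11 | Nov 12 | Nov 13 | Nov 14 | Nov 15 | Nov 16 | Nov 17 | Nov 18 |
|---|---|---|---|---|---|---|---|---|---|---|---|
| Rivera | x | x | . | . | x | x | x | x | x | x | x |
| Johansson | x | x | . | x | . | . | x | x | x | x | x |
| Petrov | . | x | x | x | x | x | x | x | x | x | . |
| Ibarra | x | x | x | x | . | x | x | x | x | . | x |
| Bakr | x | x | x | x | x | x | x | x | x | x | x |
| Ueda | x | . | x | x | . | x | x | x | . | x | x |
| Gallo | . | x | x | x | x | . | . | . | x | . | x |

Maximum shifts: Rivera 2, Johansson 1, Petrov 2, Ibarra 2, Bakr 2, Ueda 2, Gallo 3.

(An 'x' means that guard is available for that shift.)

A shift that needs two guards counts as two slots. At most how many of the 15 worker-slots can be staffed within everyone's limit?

Total capacity across all guards is 2+1+2+2+2+2+3 = 14, and 15 slots are needed, so at most 14 can be filled.
An assignment achieving 14: Nov 8→Rivera+Johansson, Nov 9→Ibarra+Bakr, Nov 10→Petrov, Nov 11→Ibarra+Gallo, Nov 12→Rivera, Nov 13→Petrov, Nov 14→Ueda, Nov 15→Ueda, Nov 16→Gallo, Nov 17→Bakr, Nov 18→Gallo.
Loads: Rivera 2/2, Johansson 1/1, Petrov 2/2, Ibarra 2/2, Bakr 2/2, Ueda 2/2, Gallo 3/3.

14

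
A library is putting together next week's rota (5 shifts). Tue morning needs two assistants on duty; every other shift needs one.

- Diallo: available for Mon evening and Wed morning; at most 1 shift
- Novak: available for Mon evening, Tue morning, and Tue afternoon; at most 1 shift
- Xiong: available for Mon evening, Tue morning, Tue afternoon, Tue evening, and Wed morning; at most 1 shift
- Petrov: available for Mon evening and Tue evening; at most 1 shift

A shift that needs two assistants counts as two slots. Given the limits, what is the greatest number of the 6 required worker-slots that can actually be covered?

Total capacity across all assistants is 1+1+1+1 = 4, and 6 slots are needed, so at most 4 can be filled.
An assignment achieving 4: Tue morning→Novak+Xiong, Tue evening→Petrov, Wed morning→Diallo.
Loads: Diallo 1/1, Novak 1/1, Xiong 1/1, Petrov 1/1.

4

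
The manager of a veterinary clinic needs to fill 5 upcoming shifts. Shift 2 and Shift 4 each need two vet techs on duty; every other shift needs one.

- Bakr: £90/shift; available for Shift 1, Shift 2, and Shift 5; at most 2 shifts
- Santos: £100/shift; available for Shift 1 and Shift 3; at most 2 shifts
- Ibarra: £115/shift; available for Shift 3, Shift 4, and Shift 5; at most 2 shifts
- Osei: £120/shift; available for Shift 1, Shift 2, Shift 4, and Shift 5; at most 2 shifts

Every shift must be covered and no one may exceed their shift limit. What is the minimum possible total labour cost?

Shift 2 can only be covered by Bakr and Osei, so that assignment is forced.
Shift 4 can only be covered by Ibarra and Osei, so that assignment is forced.
Picking the cheapest available vet tech for each shift independently would cost £725, but that ignores the shift limits.
An optimal schedule: Shift 1→Santos, Shift 2→Bakr+Osei, Shift 3→Santos, Shift 4→Ibarra+Osei, Shift 5→Bakr.
Total: 100 + 90 + 120 + 100 + 115 + 120 + 90 = £735.

£735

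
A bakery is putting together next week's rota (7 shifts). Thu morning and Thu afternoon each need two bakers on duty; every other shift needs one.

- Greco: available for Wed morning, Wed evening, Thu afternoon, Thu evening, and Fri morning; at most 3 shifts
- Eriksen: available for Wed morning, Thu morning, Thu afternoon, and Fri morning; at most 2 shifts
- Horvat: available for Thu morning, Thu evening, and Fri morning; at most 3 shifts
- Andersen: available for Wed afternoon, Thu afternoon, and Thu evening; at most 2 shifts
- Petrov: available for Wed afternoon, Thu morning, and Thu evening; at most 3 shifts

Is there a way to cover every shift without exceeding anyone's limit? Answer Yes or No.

Yes

Wed evening can only be covered by Greco, so that assignment is forced.
One valid schedule: Wed morning→Greco, Wed afternoon→Andersen, Wed evening→Greco, Thu morning→Eriksen+Horvat, Thu afternoon→Greco+Eriksen, Thu evening→Horvat, Fri morning→Horvat.
Loads: Greco 3/3, Eriksen 2/2, Horvat 3/3, Andersen 1/2, Petrov 0/3 — all within limits.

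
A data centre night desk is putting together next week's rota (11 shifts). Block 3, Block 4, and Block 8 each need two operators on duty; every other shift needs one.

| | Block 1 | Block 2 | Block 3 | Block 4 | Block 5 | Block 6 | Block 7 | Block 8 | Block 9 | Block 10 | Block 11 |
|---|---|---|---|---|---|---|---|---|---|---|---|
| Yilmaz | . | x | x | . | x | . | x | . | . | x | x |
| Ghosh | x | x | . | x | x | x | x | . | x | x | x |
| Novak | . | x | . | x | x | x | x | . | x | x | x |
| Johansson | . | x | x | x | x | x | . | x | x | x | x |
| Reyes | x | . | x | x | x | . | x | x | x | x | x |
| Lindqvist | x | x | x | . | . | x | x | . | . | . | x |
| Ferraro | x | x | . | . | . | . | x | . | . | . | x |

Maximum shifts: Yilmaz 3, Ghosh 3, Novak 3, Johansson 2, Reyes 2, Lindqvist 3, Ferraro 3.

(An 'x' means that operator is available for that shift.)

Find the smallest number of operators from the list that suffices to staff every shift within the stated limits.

6

14 slots to fill and no one can take more than 3, so at least ⌈14/3⌉ = 5 operators are needed.
No set of 5 operators can cover every shift (each such set leaves at least one shift with no one available or exceeds a cap).
Yilmaz, Ghosh, Novak, Johansson, Reyes, and Lindqvist alone can cover everything: Block 1→Ghosh, Block 2→Yilmaz, Block 3→Johansson+Lindqvist, Block 4→Novak+Reyes, Block 5→Yilmaz, Block 6→Ghosh, Block 7→Yilmaz, Block 8→Johansson+Reyes, Block 9→Ghosh, Block 10→Novak, Block 11→Novak.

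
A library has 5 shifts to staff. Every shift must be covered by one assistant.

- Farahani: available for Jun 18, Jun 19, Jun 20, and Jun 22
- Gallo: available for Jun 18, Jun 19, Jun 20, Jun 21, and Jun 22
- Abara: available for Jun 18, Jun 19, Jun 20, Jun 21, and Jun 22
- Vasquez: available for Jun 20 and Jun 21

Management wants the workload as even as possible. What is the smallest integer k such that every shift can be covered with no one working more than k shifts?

2

With 4 assistants and 5 worker-slots to fill, someone must work at least ⌈5/4⌉ = 2 shifts, so k ≥ 2.
k = 2 works: Jun 18→Farahani, Jun 19→Farahani, Jun 20→Abara, Jun 21→Gallo, Jun 22→Gallo.
Loads: Farahani 2, Gallo 2, Abara 1, Vasquez 0 — all ≤ 2.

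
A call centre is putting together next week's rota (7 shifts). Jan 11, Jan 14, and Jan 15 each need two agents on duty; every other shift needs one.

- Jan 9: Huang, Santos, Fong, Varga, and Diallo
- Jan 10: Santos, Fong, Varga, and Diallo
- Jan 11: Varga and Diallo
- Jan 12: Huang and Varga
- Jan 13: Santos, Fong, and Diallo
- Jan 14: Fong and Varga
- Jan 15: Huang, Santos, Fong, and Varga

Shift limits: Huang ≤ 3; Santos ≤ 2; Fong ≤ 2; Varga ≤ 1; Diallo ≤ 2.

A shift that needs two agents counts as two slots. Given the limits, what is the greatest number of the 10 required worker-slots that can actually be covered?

Total capacity across all agents is 3+2+2+1+2 = 10, and 10 slots are needed, so at most 10 can be filled.
Shifts {Jan 11, Jan 14} need 4 slots but only Fong, Varga, and Diallo are available for them, supplying at most 3 — so at least 1 slot must go unfilled.
An assignment achieving 9: Jan 9→Huang, Jan 10→Santos, Jan 11→Varga+Diallo, Jan 12→Huang, Jan 13→Santos, Jan 14→Fong, Jan 15→Huang+Fong.
Loads: Huang 3/3, Santos 2/2, Fong 2/2, Varga 1/1, Diallo 1/2.

9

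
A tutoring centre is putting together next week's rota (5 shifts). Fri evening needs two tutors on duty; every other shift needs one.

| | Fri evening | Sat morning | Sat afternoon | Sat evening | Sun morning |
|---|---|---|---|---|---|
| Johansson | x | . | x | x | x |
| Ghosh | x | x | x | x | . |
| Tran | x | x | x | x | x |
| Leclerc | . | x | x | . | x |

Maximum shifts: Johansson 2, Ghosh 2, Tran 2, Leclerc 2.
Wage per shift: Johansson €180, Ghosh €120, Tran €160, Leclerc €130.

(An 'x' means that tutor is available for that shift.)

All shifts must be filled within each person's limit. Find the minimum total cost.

Picking the cheapest available tutor for each shift independently would cost €770, but that ignores the shift limits.
An optimal schedule: Fri evening→Ghosh+Tran, Sat morning→Ghosh, Sat afternoon→Leclerc, Sat evening→Tran, Sun morning→Leclerc.
Total: 120 + 160 + 120 + 130 + 160 + 130 = €820.

€820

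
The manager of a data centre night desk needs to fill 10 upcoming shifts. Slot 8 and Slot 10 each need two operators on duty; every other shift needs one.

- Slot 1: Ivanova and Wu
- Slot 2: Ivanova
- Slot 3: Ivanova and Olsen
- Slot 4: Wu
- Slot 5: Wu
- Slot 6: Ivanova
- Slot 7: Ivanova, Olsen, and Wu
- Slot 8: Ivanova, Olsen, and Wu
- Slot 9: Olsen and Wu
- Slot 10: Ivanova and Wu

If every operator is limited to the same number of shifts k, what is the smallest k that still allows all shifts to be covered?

4

With 3 operators and 12 worker-slots to fill, someone must work at least ⌈12/3⌉ = 4 shifts, so k ≥ 4.
k = 4 works: Slot 1→Ivanova, Slot 2→Ivanova, Slot 3→Olsen, Slot 4→Wu, Slot 5→Wu, Slot 6→Ivanova, Slot 7→Olsen, Slot 8→Olsen+Wu, Slot 9→Olsen, Slot 10→Ivanova+Wu.
Loads: Ivanova 4, Olsen 4, Wu 4 — all ≤ 4.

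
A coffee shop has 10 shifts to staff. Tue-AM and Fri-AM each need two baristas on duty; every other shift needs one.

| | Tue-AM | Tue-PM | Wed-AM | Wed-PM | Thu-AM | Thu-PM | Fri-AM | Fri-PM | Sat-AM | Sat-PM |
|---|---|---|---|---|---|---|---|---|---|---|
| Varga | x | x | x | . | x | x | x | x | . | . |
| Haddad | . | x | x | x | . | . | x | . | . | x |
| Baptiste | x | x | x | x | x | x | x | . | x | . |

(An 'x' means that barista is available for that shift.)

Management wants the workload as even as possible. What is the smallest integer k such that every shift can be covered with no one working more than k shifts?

With 3 baristas and 12 worker-slots to fill, someone must work at least ⌈12/3⌉ = 4 shifts, so k ≥ 4.
k = 4 works: Tue-AM→Varga+Baptiste, Tue-PM→Haddad, Wed-AM→Baptiste, Wed-PM→Haddad, Thu-AM→Varga, Thu-PM→Varga, Fri-AM→Haddad+Baptiste, Fri-PM→Varga, Sat-AM→Baptiste, Sat-PM→Haddad.
Loads: Varga 4, Haddad 4, Baptiste 4 — all ≤ 4.

4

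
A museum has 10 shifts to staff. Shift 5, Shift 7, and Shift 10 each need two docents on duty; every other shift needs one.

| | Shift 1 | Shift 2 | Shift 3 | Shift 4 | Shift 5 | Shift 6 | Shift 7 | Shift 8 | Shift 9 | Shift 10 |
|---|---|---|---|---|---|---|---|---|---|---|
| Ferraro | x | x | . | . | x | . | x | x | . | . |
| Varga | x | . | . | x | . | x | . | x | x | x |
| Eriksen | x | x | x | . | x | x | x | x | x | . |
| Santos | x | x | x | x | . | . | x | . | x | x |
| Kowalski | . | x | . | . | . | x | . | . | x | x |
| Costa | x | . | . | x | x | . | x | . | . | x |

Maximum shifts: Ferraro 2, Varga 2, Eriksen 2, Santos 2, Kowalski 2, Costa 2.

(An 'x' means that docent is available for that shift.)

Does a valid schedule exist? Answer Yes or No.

Total capacity is 2+2+2+2+2+2 = 12 but 13 worker-slots are needed — infeasible.

No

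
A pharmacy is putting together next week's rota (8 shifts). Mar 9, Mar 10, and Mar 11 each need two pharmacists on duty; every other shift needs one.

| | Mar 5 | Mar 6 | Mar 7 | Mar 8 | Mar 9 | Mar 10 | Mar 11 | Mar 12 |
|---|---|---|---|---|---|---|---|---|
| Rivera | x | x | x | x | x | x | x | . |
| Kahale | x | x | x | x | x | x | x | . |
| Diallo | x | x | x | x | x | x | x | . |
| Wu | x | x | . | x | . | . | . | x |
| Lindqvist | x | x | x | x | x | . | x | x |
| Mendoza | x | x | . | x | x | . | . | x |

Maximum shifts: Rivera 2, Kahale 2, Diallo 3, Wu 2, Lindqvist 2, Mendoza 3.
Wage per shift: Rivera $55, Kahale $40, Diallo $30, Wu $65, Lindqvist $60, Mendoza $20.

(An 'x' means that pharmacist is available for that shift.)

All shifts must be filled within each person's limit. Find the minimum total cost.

Picking the cheapest available pharmacist for each shift independently would cost $300, but that ignores the shift limits.
An optimal schedule: Mar 5→Mendoza, Mar 6→Mendoza, Mar 7→Diallo, Mar 8→Diallo, Mar 9→Rivera+Lindqvist, Mar 10→Diallo+Kahale, Mar 11→Kahale+Rivera, Mar 12→Mendoza.
Total: 20 + 20 + 30 + 30 + 55 + 60 + 30 + 40 + 40 + 55 + 20 = $400.

$400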